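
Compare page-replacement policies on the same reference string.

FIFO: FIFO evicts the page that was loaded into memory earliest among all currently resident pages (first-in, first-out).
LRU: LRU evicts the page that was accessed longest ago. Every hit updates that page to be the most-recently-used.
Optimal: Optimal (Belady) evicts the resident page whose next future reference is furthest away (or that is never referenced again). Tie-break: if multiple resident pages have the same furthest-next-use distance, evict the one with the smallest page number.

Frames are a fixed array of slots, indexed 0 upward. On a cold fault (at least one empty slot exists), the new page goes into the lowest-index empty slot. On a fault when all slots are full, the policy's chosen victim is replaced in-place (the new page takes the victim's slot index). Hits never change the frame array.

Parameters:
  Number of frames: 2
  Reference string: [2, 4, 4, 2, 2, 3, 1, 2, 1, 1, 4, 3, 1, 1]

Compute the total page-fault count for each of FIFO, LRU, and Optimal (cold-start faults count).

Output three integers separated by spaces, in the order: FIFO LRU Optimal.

--- FIFO ---
  step 0: ref 2 -> FAULT, frames=[2,-] (faults so far: 1)
  step 1: ref 4 -> FAULT, frames=[2,4] (faults so far: 2)
  step 2: ref 4 -> HIT, frames=[2,4] (faults so far: 2)
  step 3: ref 2 -> HIT, frames=[2,4] (faults so far: 2)
  step 4: ref 2 -> HIT, frames=[2,4] (faults so far: 2)
  step 5: ref 3 -> FAULT, evict 2, frames=[3,4] (faults so far: 3)
  step 6: ref 1 -> FAULT, evict 4, frames=[3,1] (faults so far: 4)
  step 7: ref 2 -> FAULT, evict 3, frames=[2,1] (faults so far: 5)
  step 8: ref 1 -> HIT, frames=[2,1] (faults so far: 5)
  step 9: ref 1 -> HIT, frames=[2,1] (faults so far: 5)
  step 10: ref 4 -> FAULT, evict 1, frames=[2,4] (faults so far: 6)
  step 11: ref 3 -> FAULT, evict 2, frames=[3,4] (faults so far: 7)
  step 12: ref 1 -> FAULT, evict 4, frames=[3,1] (faults so far: 8)
  step 13: ref 1 -> HIT, frames=[3,1] (faults so far: 8)
  FIFO total faults: 8
--- LRU ---
  step 0: ref 2 -> FAULT, frames=[2,-] (faults so far: 1)
  step 1: ref 4 -> FAULT, frames=[2,4] (faults so far: 2)
  step 2: ref 4 -> HIT, frames=[2,4] (faults so far: 2)
  step 3: ref 2 -> HIT, frames=[2,4] (faults so far: 2)
  step 4: ref 2 -> HIT, frames=[2,4] (faults so far: 2)
  step 5: ref 3 -> FAULT, evict 4, frames=[2,3] (faults so far: 3)
  step 6: ref 1 -> FAULT, evict 2, frames=[1,3] (faults so far: 4)
  step 7: ref 2 -> FAULT, evict 3, frames=[1,2] (faults so far: 5)
  step 8: ref 1 -> HIT, frames=[1,2] (faults so far: 5)
  step 9: ref 1 -> HIT, frames=[1,2] (faults so far: 5)
  step 10: ref 4 -> FAULT, evict 2, frames=[1,4] (faults so far: 6)
  step 11: ref 3 -> FAULT, evict 1, frames=[3,4] (faults so far: 7)
  step 12: ref 1 -> FAULT, evict 4, frames=[3,1] (faults so far: 8)
  step 13: ref 1 -> HIT, frames=[3,1] (faults so far: 8)
  LRU total faults: 8
--- Optimal ---
  step 0: ref 2 -> FAULT, frames=[2,-] (faults so far: 1)
  step 1: ref 4 -> FAULT, frames=[2,4] (faults so far: 2)
  step 2: ref 4 -> HIT, frames=[2,4] (faults so far: 2)
  step 3: ref 2 -> HIT, frames=[2,4] (faults so far: 2)
  step 4: ref 2 -> HIT, frames=[2,4] (faults so far: 2)
  step 5: ref 3 -> FAULT, evict 4, frames=[2,3] (faults so far: 3)
  step 6: ref 1 -> FAULT, evict 3, frames=[2,1] (faults so far: 4)
  step 7: ref 2 -> HIT, frames=[2,1] (faults so far: 4)
  step 8: ref 1 -> HIT, frames=[2,1] (faults so far: 4)
  step 9: ref 1 -> HIT, frames=[2,1] (faults so far: 4)
  step 10: ref 4 -> FAULT, evict 2, frames=[4,1] (faults so far: 5)
  step 11: ref 3 -> FAULT, evict 4, frames=[3,1] (faults so far: 6)
  step 12: ref 1 -> HIT, frames=[3,1] (faults so far: 6)
  step 13: ref 1 -> HIT, frames=[3,1] (faults so far: 6)
  Optimal total faults: 6

Answer: 8 8 6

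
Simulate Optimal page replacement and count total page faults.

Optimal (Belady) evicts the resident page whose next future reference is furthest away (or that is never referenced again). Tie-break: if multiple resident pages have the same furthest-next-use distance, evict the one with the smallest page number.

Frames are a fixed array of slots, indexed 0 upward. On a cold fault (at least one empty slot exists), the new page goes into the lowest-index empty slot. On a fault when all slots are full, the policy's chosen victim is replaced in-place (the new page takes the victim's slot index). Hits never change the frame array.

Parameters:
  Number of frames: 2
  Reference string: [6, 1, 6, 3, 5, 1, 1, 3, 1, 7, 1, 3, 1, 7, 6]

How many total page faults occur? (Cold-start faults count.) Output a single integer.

Step 0: ref 6 → FAULT, frames=[6,-]
Step 1: ref 1 → FAULT, frames=[6,1]
Step 2: ref 6 → HIT, frames=[6,1]
Step 3: ref 3 → FAULT (evict 6), frames=[3,1]
Step 4: ref 5 → FAULT (evict 3), frames=[5,1]
Step 5: ref 1 → HIT, frames=[5,1]
Step 6: ref 1 → HIT, frames=[5,1]
Step 7: ref 3 → FAULT (evict 5), frames=[3,1]
Step 8: ref 1 → HIT, frames=[3,1]
Step 9: ref 7 → FAULT (evict 3), frames=[7,1]
Step 10: ref 1 → HIT, frames=[7,1]
Step 11: ref 3 → FAULT (evict 7), frames=[3,1]
Step 12: ref 1 → HIT, frames=[3,1]
Step 13: ref 7 → FAULT (evict 1), frames=[3,7]
Step 14: ref 6 → FAULT (evict 3), frames=[6,7]
Total faults: 9

Answer: 9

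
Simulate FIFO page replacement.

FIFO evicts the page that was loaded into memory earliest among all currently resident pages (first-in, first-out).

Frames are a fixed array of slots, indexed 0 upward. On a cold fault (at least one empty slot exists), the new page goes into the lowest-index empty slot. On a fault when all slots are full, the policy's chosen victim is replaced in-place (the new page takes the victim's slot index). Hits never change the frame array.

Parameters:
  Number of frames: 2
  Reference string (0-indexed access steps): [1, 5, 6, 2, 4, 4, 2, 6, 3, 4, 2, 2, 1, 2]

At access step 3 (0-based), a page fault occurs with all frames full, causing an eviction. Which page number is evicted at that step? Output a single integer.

Answer: 5

Derivation:
Step 0: ref 1 -> FAULT, frames=[1,-]
Step 1: ref 5 -> FAULT, frames=[1,5]
Step 2: ref 6 -> FAULT, evict 1, frames=[6,5]
Step 3: ref 2 -> FAULT, evict 5, frames=[6,2]
At step 3: evicted page 5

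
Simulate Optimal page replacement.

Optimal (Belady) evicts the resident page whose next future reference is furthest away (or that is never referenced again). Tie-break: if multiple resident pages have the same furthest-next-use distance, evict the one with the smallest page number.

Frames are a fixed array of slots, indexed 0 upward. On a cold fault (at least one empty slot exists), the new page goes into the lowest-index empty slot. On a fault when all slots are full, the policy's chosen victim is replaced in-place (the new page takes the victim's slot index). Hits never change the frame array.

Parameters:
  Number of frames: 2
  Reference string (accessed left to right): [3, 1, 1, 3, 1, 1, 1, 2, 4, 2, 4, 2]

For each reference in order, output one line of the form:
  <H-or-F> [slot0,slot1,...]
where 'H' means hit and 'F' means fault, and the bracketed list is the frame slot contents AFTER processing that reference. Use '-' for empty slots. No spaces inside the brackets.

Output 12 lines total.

F [3,-]
F [3,1]
H [3,1]
H [3,1]
H [3,1]
H [3,1]
H [3,1]
F [3,2]
F [4,2]
H [4,2]
H [4,2]
H [4,2]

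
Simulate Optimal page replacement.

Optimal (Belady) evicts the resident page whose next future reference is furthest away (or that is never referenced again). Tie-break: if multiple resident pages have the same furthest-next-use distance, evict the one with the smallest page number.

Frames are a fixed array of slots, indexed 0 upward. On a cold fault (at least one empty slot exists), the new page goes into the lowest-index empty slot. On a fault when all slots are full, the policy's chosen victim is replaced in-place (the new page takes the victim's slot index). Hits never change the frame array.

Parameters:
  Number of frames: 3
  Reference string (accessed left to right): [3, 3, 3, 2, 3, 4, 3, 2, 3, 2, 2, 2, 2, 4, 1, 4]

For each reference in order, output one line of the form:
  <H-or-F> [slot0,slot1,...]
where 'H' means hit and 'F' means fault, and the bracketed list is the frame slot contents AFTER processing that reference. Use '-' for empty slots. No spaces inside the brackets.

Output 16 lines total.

F [3,-,-]
H [3,-,-]
H [3,-,-]
F [3,2,-]
H [3,2,-]
F [3,2,4]
H [3,2,4]
H [3,2,4]
H [3,2,4]
H [3,2,4]
H [3,2,4]
H [3,2,4]
H [3,2,4]
H [3,2,4]
F [3,1,4]
H [3,1,4]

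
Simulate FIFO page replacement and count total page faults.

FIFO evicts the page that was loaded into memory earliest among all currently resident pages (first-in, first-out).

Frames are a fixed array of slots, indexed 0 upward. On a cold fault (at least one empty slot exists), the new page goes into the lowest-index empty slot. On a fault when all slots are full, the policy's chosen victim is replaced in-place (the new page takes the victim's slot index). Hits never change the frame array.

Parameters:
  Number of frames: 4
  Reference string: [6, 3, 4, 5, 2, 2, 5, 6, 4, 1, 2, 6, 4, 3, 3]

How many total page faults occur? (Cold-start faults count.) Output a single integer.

Answer: 9

Derivation:
Step 0: ref 6 → FAULT, frames=[6,-,-,-]
Step 1: ref 3 → FAULT, frames=[6,3,-,-]
Step 2: ref 4 → FAULT, frames=[6,3,4,-]
Step 3: ref 5 → FAULT, frames=[6,3,4,5]
Step 4: ref 2 → FAULT (evict 6), frames=[2,3,4,5]
Step 5: ref 2 → HIT, frames=[2,3,4,5]
Step 6: ref 5 → HIT, frames=[2,3,4,5]
Step 7: ref 6 → FAULT (evict 3), frames=[2,6,4,5]
Step 8: ref 4 → HIT, frames=[2,6,4,5]
Step 9: ref 1 → FAULT (evict 4), frames=[2,6,1,5]
Step 10: ref 2 → HIT, frames=[2,6,1,5]
Step 11: ref 6 → HIT, frames=[2,6,1,5]
Step 12: ref 4 → FAULT (evict 5), frames=[2,6,1,4]
Step 13: ref 3 → FAULT (evict 2), frames=[3,6,1,4]
Step 14: ref 3 → HIT, frames=[3,6,1,4]
Total faults: 9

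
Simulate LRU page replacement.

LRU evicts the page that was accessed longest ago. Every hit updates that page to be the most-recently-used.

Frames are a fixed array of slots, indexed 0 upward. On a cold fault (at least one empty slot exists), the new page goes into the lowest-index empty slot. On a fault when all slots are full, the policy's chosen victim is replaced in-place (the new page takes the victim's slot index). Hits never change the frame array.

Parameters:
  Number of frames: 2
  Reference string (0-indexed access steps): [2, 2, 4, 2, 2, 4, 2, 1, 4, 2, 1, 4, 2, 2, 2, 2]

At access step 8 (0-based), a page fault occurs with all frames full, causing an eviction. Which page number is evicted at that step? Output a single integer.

Answer: 2

Derivation:
Step 0: ref 2 -> FAULT, frames=[2,-]
Step 1: ref 2 -> HIT, frames=[2,-]
Step 2: ref 4 -> FAULT, frames=[2,4]
Step 3: ref 2 -> HIT, frames=[2,4]
Step 4: ref 2 -> HIT, frames=[2,4]
Step 5: ref 4 -> HIT, frames=[2,4]
Step 6: ref 2 -> HIT, frames=[2,4]
Step 7: ref 1 -> FAULT, evict 4, frames=[2,1]
Step 8: ref 4 -> FAULT, evict 2, frames=[4,1]
At step 8: evicted page 2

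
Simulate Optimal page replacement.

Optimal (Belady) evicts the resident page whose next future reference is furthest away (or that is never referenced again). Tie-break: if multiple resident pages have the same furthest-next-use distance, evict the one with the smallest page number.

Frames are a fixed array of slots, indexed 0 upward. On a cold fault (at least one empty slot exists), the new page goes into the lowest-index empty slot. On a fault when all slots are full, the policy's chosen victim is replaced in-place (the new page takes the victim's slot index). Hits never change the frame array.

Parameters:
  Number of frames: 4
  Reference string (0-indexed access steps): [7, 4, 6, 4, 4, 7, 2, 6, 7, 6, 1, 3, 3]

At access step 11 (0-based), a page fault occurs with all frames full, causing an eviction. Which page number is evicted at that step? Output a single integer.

Answer: 1

Derivation:
Step 0: ref 7 -> FAULT, frames=[7,-,-,-]
Step 1: ref 4 -> FAULT, frames=[7,4,-,-]
Step 2: ref 6 -> FAULT, frames=[7,4,6,-]
Step 3: ref 4 -> HIT, frames=[7,4,6,-]
Step 4: ref 4 -> HIT, frames=[7,4,6,-]
Step 5: ref 7 -> HIT, frames=[7,4,6,-]
Step 6: ref 2 -> FAULT, frames=[7,4,6,2]
Step 7: ref 6 -> HIT, frames=[7,4,6,2]
Step 8: ref 7 -> HIT, frames=[7,4,6,2]
Step 9: ref 6 -> HIT, frames=[7,4,6,2]
Step 10: ref 1 -> FAULT, evict 2, frames=[7,4,6,1]
Step 11: ref 3 -> FAULT, evict 1, frames=[7,4,6,3]
At step 11: evicted page 1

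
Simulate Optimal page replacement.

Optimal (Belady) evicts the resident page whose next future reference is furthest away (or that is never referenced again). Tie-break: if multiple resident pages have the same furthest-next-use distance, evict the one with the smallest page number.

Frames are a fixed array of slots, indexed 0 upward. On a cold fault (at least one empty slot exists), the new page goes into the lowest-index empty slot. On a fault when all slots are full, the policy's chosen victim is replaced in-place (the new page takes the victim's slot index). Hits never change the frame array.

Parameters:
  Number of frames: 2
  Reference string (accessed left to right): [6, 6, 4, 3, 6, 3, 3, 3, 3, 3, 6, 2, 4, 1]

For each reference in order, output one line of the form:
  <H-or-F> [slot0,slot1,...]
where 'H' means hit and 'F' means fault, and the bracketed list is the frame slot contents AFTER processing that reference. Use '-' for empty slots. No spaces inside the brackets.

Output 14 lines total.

F [6,-]
H [6,-]
F [6,4]
F [6,3]
H [6,3]
H [6,3]
H [6,3]
H [6,3]
H [6,3]
H [6,3]
H [6,3]
F [6,2]
F [6,4]
F [6,1]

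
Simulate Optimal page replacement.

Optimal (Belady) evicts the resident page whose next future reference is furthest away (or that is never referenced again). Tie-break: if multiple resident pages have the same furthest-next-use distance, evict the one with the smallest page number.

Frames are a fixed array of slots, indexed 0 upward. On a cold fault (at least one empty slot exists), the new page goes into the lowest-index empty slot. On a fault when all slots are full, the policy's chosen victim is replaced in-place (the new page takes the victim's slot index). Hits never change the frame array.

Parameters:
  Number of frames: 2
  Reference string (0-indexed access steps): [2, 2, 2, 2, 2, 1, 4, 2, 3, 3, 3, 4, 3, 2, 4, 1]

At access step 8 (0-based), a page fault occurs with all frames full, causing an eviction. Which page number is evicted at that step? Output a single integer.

Answer: 2

Derivation:
Step 0: ref 2 -> FAULT, frames=[2,-]
Step 1: ref 2 -> HIT, frames=[2,-]
Step 2: ref 2 -> HIT, frames=[2,-]
Step 3: ref 2 -> HIT, frames=[2,-]
Step 4: ref 2 -> HIT, frames=[2,-]
Step 5: ref 1 -> FAULT, frames=[2,1]
Step 6: ref 4 -> FAULT, evict 1, frames=[2,4]
Step 7: ref 2 -> HIT, frames=[2,4]
Step 8: ref 3 -> FAULT, evict 2, frames=[3,4]
At step 8: evicted page 2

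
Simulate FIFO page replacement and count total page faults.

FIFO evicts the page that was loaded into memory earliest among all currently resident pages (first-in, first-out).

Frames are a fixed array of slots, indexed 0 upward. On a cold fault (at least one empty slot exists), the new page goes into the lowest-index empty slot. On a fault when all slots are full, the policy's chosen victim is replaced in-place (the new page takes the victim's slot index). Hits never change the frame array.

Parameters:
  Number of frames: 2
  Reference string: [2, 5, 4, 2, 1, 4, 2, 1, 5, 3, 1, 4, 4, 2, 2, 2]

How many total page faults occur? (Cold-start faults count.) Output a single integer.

Step 0: ref 2 → FAULT, frames=[2,-]
Step 1: ref 5 → FAULT, frames=[2,5]
Step 2: ref 4 → FAULT (evict 2), frames=[4,5]
Step 3: ref 2 → FAULT (evict 5), frames=[4,2]
Step 4: ref 1 → FAULT (evict 4), frames=[1,2]
Step 5: ref 4 → FAULT (evict 2), frames=[1,4]
Step 6: ref 2 → FAULT (evict 1), frames=[2,4]
Step 7: ref 1 → FAULT (evict 4), frames=[2,1]
Step 8: ref 5 → FAULT (evict 2), frames=[5,1]
Step 9: ref 3 → FAULT (evict 1), frames=[5,3]
Step 10: ref 1 → FAULT (evict 5), frames=[1,3]
Step 11: ref 4 → FAULT (evict 3), frames=[1,4]
Step 12: ref 4 → HIT, frames=[1,4]
Step 13: ref 2 → FAULT (evict 1), frames=[2,4]
Step 14: ref 2 → HIT, frames=[2,4]
Step 15: ref 2 → HIT, frames=[2,4]
Total faults: 13

Answer: 13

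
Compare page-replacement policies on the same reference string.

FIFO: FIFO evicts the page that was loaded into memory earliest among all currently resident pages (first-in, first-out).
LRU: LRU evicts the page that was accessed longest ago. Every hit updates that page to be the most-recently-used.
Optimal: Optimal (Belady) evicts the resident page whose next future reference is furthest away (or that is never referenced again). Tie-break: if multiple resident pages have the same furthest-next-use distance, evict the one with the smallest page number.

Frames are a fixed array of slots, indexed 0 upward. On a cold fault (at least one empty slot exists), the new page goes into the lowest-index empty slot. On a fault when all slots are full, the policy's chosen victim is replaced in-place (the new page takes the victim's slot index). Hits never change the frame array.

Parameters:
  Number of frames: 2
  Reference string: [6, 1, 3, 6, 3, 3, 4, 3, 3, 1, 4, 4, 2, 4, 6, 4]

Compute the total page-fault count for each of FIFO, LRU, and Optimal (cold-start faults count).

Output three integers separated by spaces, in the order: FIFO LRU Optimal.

Answer: 11 9 7

Derivation:
--- FIFO ---
  step 0: ref 6 -> FAULT, frames=[6,-] (faults so far: 1)
  step 1: ref 1 -> FAULT, frames=[6,1] (faults so far: 2)
  step 2: ref 3 -> FAULT, evict 6, frames=[3,1] (faults so far: 3)
  step 3: ref 6 -> FAULT, evict 1, frames=[3,6] (faults so far: 4)
  step 4: ref 3 -> HIT, frames=[3,6] (faults so far: 4)
  step 5: ref 3 -> HIT, frames=[3,6] (faults so far: 4)
  step 6: ref 4 -> FAULT, evict 3, frames=[4,6] (faults so far: 5)
  step 7: ref 3 -> FAULT, evict 6, frames=[4,3] (faults so far: 6)
  step 8: ref 3 -> HIT, frames=[4,3] (faults so far: 6)
  step 9: ref 1 -> FAULT, evict 4, frames=[1,3] (faults so far: 7)
  step 10: ref 4 -> FAULT, evict 3, frames=[1,4] (faults so far: 8)
  step 11: ref 4 -> HIT, frames=[1,4] (faults so far: 8)
  step 12: ref 2 -> FAULT, evict 1, frames=[2,4] (faults so far: 9)
  step 13: ref 4 -> HIT, frames=[2,4] (faults so far: 9)
  step 14: ref 6 -> FAULT, evict 4, frames=[2,6] (faults so far: 10)
  step 15: ref 4 -> FAULT, evict 2, frames=[4,6] (faults so far: 11)
  FIFO total faults: 11
--- LRU ---
  step 0: ref 6 -> FAULT, frames=[6,-] (faults so far: 1)
  step 1: ref 1 -> FAULT, frames=[6,1] (faults so far: 2)
  step 2: ref 3 -> FAULT, evict 6, frames=[3,1] (faults so far: 3)
  step 3: ref 6 -> FAULT, evict 1, frames=[3,6] (faults so far: 4)
  step 4: ref 3 -> HIT, frames=[3,6] (faults so far: 4)
  step 5: ref 3 -> HIT, frames=[3,6] (faults so far: 4)
  step 6: ref 4 -> FAULT, evict 6, frames=[3,4] (faults so far: 5)
  step 7: ref 3 -> HIT, frames=[3,4] (faults so far: 5)
  step 8: ref 3 -> HIT, frames=[3,4] (faults so far: 5)
  step 9: ref 1 -> FAULT, evict 4, frames=[3,1] (faults so far: 6)
  step 10: ref 4 -> FAULT, evict 3, frames=[4,1] (faults so far: 7)
  step 11: ref 4 -> HIT, frames=[4,1] (faults so far: 7)
  step 12: ref 2 -> FAULT, evict 1, frames=[4,2] (faults so far: 8)
  step 13: ref 4 -> HIT, frames=[4,2] (faults so far: 8)
  step 14: ref 6 -> FAULT, evict 2, frames=[4,6] (faults so far: 9)
  step 15: ref 4 -> HIT, frames=[4,6] (faults so far: 9)
  LRU total faults: 9
--- Optimal ---
  step 0: ref 6 -> FAULT, frames=[6,-] (faults so far: 1)
  step 1: ref 1 -> FAULT, frames=[6,1] (faults so far: 2)
  step 2: ref 3 -> FAULT, evict 1, frames=[6,3] (faults so far: 3)
  step 3: ref 6 -> HIT, frames=[6,3] (faults so far: 3)
  step 4: ref 3 -> HIT, frames=[6,3] (faults so far: 3)
  step 5: ref 3 -> HIT, frames=[6,3] (faults so far: 3)
  step 6: ref 4 -> FAULT, evict 6, frames=[4,3] (faults so far: 4)
  step 7: ref 3 -> HIT, frames=[4,3] (faults so far: 4)
  step 8: ref 3 -> HIT, frames=[4,3] (faults so far: 4)
  step 9: ref 1 -> FAULT, evict 3, frames=[4,1] (faults so far: 5)
  step 10: ref 4 -> HIT, frames=[4,1] (faults so far: 5)
  step 11: ref 4 -> HIT, frames=[4,1] (faults so far: 5)
  step 12: ref 2 -> FAULT, evict 1, frames=[4,2] (faults so far: 6)
  step 13: ref 4 -> HIT, frames=[4,2] (faults so far: 6)
  step 14: ref 6 -> FAULT, evict 2, frames=[4,6] (faults so far: 7)
  step 15: ref 4 -> HIT, frames=[4,6] (faults so far: 7)
  Optimal total faults: 7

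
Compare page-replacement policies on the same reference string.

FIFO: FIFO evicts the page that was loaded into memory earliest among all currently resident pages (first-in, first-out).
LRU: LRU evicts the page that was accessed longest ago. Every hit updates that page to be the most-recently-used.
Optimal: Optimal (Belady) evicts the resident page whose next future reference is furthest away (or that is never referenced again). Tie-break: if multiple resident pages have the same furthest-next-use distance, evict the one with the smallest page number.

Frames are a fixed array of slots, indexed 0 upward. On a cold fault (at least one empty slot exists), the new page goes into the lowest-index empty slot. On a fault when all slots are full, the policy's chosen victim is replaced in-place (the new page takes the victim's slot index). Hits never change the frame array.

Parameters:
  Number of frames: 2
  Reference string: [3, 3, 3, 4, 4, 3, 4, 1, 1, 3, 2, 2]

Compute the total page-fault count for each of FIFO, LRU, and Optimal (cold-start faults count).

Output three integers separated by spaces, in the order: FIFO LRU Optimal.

Answer: 5 5 4

Derivation:
--- FIFO ---
  step 0: ref 3 -> FAULT, frames=[3,-] (faults so far: 1)
  step 1: ref 3 -> HIT, frames=[3,-] (faults so far: 1)
  step 2: ref 3 -> HIT, frames=[3,-] (faults so far: 1)
  step 3: ref 4 -> FAULT, frames=[3,4] (faults so far: 2)
  step 4: ref 4 -> HIT, frames=[3,4] (faults so far: 2)
  step 5: ref 3 -> HIT, frames=[3,4] (faults so far: 2)
  step 6: ref 4 -> HIT, frames=[3,4] (faults so far: 2)
  step 7: ref 1 -> FAULT, evict 3, frames=[1,4] (faults so far: 3)
  step 8: ref 1 -> HIT, frames=[1,4] (faults so far: 3)
  step 9: ref 3 -> FAULT, evict 4, frames=[1,3] (faults so far: 4)
  step 10: ref 2 -> FAULT, evict 1, frames=[2,3] (faults so far: 5)
  step 11: ref 2 -> HIT, frames=[2,3] (faults so far: 5)
  FIFO total faults: 5
--- LRU ---
  step 0: ref 3 -> FAULT, frames=[3,-] (faults so far: 1)
  step 1: ref 3 -> HIT, frames=[3,-] (faults so far: 1)
  step 2: ref 3 -> HIT, frames=[3,-] (faults so far: 1)
  step 3: ref 4 -> FAULT, frames=[3,4] (faults so far: 2)
  step 4: ref 4 -> HIT, frames=[3,4] (faults so far: 2)
  step 5: ref 3 -> HIT, frames=[3,4] (faults so far: 2)
  step 6: ref 4 -> HIT, frames=[3,4] (faults so far: 2)
  step 7: ref 1 -> FAULT, evict 3, frames=[1,4] (faults so far: 3)
  step 8: ref 1 -> HIT, frames=[1,4] (faults so far: 3)
  step 9: ref 3 -> FAULT, evict 4, frames=[1,3] (faults so far: 4)
  step 10: ref 2 -> FAULT, evict 1, frames=[2,3] (faults so far: 5)
  step 11: ref 2 -> HIT, frames=[2,3] (faults so far: 5)
  LRU total faults: 5
--- Optimal ---
  step 0: ref 3 -> FAULT, frames=[3,-] (faults so far: 1)
  step 1: ref 3 -> HIT, frames=[3,-] (faults so far: 1)
  step 2: ref 3 -> HIT, frames=[3,-] (faults so far: 1)
  step 3: ref 4 -> FAULT, frames=[3,4] (faults so far: 2)
  step 4: ref 4 -> HIT, frames=[3,4] (faults so far: 2)
  step 5: ref 3 -> HIT, frames=[3,4] (faults so far: 2)
  step 6: ref 4 -> HIT, frames=[3,4] (faults so far: 2)
  step 7: ref 1 -> FAULT, evict 4, frames=[3,1] (faults so far: 3)
  step 8: ref 1 -> HIT, frames=[3,1] (faults so far: 3)
  step 9: ref 3 -> HIT, frames=[3,1] (faults so far: 3)
  step 10: ref 2 -> FAULT, evict 1, frames=[3,2] (faults so far: 4)
  step 11: ref 2 -> HIT, frames=[3,2] (faults so far: 4)
  Optimal total faults: 4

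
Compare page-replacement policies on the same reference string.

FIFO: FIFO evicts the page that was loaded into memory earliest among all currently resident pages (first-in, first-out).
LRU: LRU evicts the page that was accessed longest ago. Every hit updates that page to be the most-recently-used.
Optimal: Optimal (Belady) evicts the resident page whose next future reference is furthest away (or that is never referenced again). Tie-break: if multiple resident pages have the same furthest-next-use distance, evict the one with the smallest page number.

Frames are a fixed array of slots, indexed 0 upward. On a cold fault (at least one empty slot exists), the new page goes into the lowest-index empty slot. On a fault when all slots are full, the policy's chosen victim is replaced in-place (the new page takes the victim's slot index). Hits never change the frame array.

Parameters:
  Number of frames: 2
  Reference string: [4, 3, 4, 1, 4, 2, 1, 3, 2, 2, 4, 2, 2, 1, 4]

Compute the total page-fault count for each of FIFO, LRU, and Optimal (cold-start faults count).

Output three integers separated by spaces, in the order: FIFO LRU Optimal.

Answer: 10 10 7

Derivation:
--- FIFO ---
  step 0: ref 4 -> FAULT, frames=[4,-] (faults so far: 1)
  step 1: ref 3 -> FAULT, frames=[4,3] (faults so far: 2)
  step 2: ref 4 -> HIT, frames=[4,3] (faults so far: 2)
  step 3: ref 1 -> FAULT, evict 4, frames=[1,3] (faults so far: 3)
  step 4: ref 4 -> FAULT, evict 3, frames=[1,4] (faults so far: 4)
  step 5: ref 2 -> FAULT, evict 1, frames=[2,4] (faults so far: 5)
  step 6: ref 1 -> FAULT, evict 4, frames=[2,1] (faults so far: 6)
  step 7: ref 3 -> FAULT, evict 2, frames=[3,1] (faults so far: 7)
  step 8: ref 2 -> FAULT, evict 1, frames=[3,2] (faults so far: 8)
  step 9: ref 2 -> HIT, frames=[3,2] (faults so far: 8)
  step 10: ref 4 -> FAULT, evict 3, frames=[4,2] (faults so far: 9)
  step 11: ref 2 -> HIT, frames=[4,2] (faults so far: 9)
  step 12: ref 2 -> HIT, frames=[4,2] (faults so far: 9)
  step 13: ref 1 -> FAULT, evict 2, frames=[4,1] (faults so far: 10)
  step 14: ref 4 -> HIT, frames=[4,1] (faults so far: 10)
  FIFO total faults: 10
--- LRU ---
  step 0: ref 4 -> FAULT, frames=[4,-] (faults so far: 1)
  step 1: ref 3 -> FAULT, frames=[4,3] (faults so far: 2)
  step 2: ref 4 -> HIT, frames=[4,3] (faults so far: 2)
  step 3: ref 1 -> FAULT, evict 3, frames=[4,1] (faults so far: 3)
  step 4: ref 4 -> HIT, frames=[4,1] (faults so far: 3)
  step 5: ref 2 -> FAULT, evict 1, frames=[4,2] (faults so far: 4)
  step 6: ref 1 -> FAULT, evict 4, frames=[1,2] (faults so far: 5)
  step 7: ref 3 -> FAULT, evict 2, frames=[1,3] (faults so far: 6)
  step 8: ref 2 -> FAULT, evict 1, frames=[2,3] (faults so far: 7)
  step 9: ref 2 -> HIT, frames=[2,3] (faults so far: 7)
  step 10: ref 4 -> FAULT, evict 3, frames=[2,4] (faults so far: 8)
  step 11: ref 2 -> HIT, frames=[2,4] (faults so far: 8)
  step 12: ref 2 -> HIT, frames=[2,4] (faults so far: 8)
  step 13: ref 1 -> FAULT, evict 4, frames=[2,1] (faults so far: 9)
  step 14: ref 4 -> FAULT, evict 2, frames=[4,1] (faults so far: 10)
  LRU total faults: 10
--- Optimal ---
  step 0: ref 4 -> FAULT, frames=[4,-] (faults so far: 1)
  step 1: ref 3 -> FAULT, frames=[4,3] (faults so far: 2)
  step 2: ref 4 -> HIT, frames=[4,3] (faults so far: 2)
  step 3: ref 1 -> FAULT, evict 3, frames=[4,1] (faults so far: 3)
  step 4: ref 4 -> HIT, frames=[4,1] (faults so far: 3)
  step 5: ref 2 -> FAULT, evict 4, frames=[2,1] (faults so far: 4)
  step 6: ref 1 -> HIT, frames=[2,1] (faults so far: 4)
  step 7: ref 3 -> FAULT, evict 1, frames=[2,3] (faults so far: 5)
  step 8: ref 2 -> HIT, frames=[2,3] (faults so far: 5)
  step 9: ref 2 -> HIT, frames=[2,3] (faults so far: 5)
  step 10: ref 4 -> FAULT, evict 3, frames=[2,4] (faults so far: 6)
  step 11: ref 2 -> HIT, frames=[2,4] (faults so far: 6)
  step 12: ref 2 -> HIT, frames=[2,4] (faults so far: 6)
  step 13: ref 1 -> FAULT, evict 2, frames=[1,4] (faults so far: 7)
  step 14: ref 4 -> HIT, frames=[1,4] (faults so far: 7)
  Optimal total faults: 7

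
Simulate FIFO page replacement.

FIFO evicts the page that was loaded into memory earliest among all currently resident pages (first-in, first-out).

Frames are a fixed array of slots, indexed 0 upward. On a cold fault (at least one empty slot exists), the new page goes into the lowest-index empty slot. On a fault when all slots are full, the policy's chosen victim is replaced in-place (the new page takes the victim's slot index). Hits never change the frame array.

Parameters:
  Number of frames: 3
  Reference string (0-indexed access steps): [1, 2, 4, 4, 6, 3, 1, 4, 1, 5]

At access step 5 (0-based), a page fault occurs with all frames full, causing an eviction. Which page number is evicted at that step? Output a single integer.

Step 0: ref 1 -> FAULT, frames=[1,-,-]
Step 1: ref 2 -> FAULT, frames=[1,2,-]
Step 2: ref 4 -> FAULT, frames=[1,2,4]
Step 3: ref 4 -> HIT, frames=[1,2,4]
Step 4: ref 6 -> FAULT, evict 1, frames=[6,2,4]
Step 5: ref 3 -> FAULT, evict 2, frames=[6,3,4]
At step 5: evicted page 2

Answer: 2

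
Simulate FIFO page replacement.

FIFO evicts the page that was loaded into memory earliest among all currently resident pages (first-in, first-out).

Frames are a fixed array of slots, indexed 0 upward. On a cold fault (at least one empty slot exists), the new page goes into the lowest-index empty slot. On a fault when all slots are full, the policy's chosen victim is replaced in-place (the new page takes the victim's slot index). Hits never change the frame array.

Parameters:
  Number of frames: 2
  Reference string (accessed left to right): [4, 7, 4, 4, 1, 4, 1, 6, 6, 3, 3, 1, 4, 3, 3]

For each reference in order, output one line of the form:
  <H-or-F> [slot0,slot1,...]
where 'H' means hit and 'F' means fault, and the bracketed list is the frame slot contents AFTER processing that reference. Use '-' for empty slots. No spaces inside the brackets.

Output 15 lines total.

F [4,-]
F [4,7]
H [4,7]
H [4,7]
F [1,7]
F [1,4]
H [1,4]
F [6,4]
H [6,4]
F [6,3]
H [6,3]
F [1,3]
F [1,4]
F [3,4]
H [3,4]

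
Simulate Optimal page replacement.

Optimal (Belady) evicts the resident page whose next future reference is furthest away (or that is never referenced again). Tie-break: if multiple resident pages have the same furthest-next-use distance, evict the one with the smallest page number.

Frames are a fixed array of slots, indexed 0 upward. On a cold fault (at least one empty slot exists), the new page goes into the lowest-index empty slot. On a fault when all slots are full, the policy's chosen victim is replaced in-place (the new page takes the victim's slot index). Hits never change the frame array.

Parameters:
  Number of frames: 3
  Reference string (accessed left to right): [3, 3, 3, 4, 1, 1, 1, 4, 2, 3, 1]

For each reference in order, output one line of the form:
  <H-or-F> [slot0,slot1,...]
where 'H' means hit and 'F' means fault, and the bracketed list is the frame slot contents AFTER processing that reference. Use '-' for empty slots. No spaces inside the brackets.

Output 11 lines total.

F [3,-,-]
H [3,-,-]
H [3,-,-]
F [3,4,-]
F [3,4,1]
H [3,4,1]
H [3,4,1]
H [3,4,1]
F [3,2,1]
H [3,2,1]
H [3,2,1]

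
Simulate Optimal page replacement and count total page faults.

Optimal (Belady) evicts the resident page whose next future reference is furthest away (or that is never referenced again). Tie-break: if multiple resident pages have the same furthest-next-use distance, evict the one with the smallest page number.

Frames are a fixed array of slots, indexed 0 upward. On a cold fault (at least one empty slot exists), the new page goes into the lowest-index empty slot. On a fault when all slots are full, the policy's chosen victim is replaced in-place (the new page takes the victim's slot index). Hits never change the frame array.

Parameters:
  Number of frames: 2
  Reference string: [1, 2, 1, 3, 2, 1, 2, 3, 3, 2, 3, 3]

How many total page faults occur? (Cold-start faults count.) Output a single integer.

Answer: 5

Derivation:
Step 0: ref 1 → FAULT, frames=[1,-]
Step 1: ref 2 → FAULT, frames=[1,2]
Step 2: ref 1 → HIT, frames=[1,2]
Step 3: ref 3 → FAULT (evict 1), frames=[3,2]
Step 4: ref 2 → HIT, frames=[3,2]
Step 5: ref 1 → FAULT (evict 3), frames=[1,2]
Step 6: ref 2 → HIT, frames=[1,2]
Step 7: ref 3 → FAULT (evict 1), frames=[3,2]
Step 8: ref 3 → HIT, frames=[3,2]
Step 9: ref 2 → HIT, frames=[3,2]
Step 10: ref 3 → HIT, frames=[3,2]
Step 11: ref 3 → HIT, frames=[3,2]
Total faults: 5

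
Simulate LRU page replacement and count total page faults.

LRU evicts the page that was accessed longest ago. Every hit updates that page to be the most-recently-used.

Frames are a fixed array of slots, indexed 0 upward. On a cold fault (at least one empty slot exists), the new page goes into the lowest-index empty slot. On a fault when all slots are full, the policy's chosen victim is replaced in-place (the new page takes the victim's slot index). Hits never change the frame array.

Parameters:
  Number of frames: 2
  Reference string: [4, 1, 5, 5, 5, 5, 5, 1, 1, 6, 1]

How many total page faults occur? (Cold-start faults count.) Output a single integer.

Step 0: ref 4 → FAULT, frames=[4,-]
Step 1: ref 1 → FAULT, frames=[4,1]
Step 2: ref 5 → FAULT (evict 4), frames=[5,1]
Step 3: ref 5 → HIT, frames=[5,1]
Step 4: ref 5 → HIT, frames=[5,1]
Step 5: ref 5 → HIT, frames=[5,1]
Step 6: ref 5 → HIT, frames=[5,1]
Step 7: ref 1 → HIT, frames=[5,1]
Step 8: ref 1 → HIT, frames=[5,1]
Step 9: ref 6 → FAULT (evict 5), frames=[6,1]
Step 10: ref 1 → HIT, frames=[6,1]
Total faults: 4

Answer: 4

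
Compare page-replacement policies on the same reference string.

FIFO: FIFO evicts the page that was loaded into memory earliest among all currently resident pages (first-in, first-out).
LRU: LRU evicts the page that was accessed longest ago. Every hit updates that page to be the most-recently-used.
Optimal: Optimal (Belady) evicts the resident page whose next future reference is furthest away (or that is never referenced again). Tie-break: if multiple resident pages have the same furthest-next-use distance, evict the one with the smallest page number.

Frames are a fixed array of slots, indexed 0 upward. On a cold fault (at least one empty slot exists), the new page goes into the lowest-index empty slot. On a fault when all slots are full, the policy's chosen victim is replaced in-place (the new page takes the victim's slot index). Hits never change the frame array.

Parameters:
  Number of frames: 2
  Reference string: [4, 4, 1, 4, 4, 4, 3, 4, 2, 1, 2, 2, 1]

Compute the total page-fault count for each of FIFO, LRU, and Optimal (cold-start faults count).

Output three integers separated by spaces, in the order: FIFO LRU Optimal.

--- FIFO ---
  step 0: ref 4 -> FAULT, frames=[4,-] (faults so far: 1)
  step 1: ref 4 -> HIT, frames=[4,-] (faults so far: 1)
  step 2: ref 1 -> FAULT, frames=[4,1] (faults so far: 2)
  step 3: ref 4 -> HIT, frames=[4,1] (faults so far: 2)
  step 4: ref 4 -> HIT, frames=[4,1] (faults so far: 2)
  step 5: ref 4 -> HIT, frames=[4,1] (faults so far: 2)
  step 6: ref 3 -> FAULT, evict 4, frames=[3,1] (faults so far: 3)
  step 7: ref 4 -> FAULT, evict 1, frames=[3,4] (faults so far: 4)
  step 8: ref 2 -> FAULT, evict 3, frames=[2,4] (faults so far: 5)
  step 9: ref 1 -> FAULT, evict 4, frames=[2,1] (faults so far: 6)
  step 10: ref 2 -> HIT, frames=[2,1] (faults so far: 6)
  step 11: ref 2 -> HIT, frames=[2,1] (faults so far: 6)
  step 12: ref 1 -> HIT, frames=[2,1] (faults so far: 6)
  FIFO total faults: 6
--- LRU ---
  step 0: ref 4 -> FAULT, frames=[4,-] (faults so far: 1)
  step 1: ref 4 -> HIT, frames=[4,-] (faults so far: 1)
  step 2: ref 1 -> FAULT, frames=[4,1] (faults so far: 2)
  step 3: ref 4 -> HIT, frames=[4,1] (faults so far: 2)
  step 4: ref 4 -> HIT, frames=[4,1] (faults so far: 2)
  step 5: ref 4 -> HIT, frames=[4,1] (faults so far: 2)
  step 6: ref 3 -> FAULT, evict 1, frames=[4,3] (faults so far: 3)
  step 7: ref 4 -> HIT, frames=[4,3] (faults so far: 3)
  step 8: ref 2 -> FAULT, evict 3, frames=[4,2] (faults so far: 4)
  step 9: ref 1 -> FAULT, evict 4, frames=[1,2] (faults so far: 5)
  step 10: ref 2 -> HIT, frames=[1,2] (faults so far: 5)
  step 11: ref 2 -> HIT, frames=[1,2] (faults so far: 5)
  step 12: ref 1 -> HIT, frames=[1,2] (faults so far: 5)
  LRU total faults: 5
--- Optimal ---
  step 0: ref 4 -> FAULT, frames=[4,-] (faults so far: 1)
  step 1: ref 4 -> HIT, frames=[4,-] (faults so far: 1)
  step 2: ref 1 -> FAULT, frames=[4,1] (faults so far: 2)
  step 3: ref 4 -> HIT, frames=[4,1] (faults so far: 2)
  step 4: ref 4 -> HIT, frames=[4,1] (faults so far: 2)
  step 5: ref 4 -> HIT, frames=[4,1] (faults so far: 2)
  step 6: ref 3 -> FAULT, evict 1, frames=[4,3] (faults so far: 3)
  step 7: ref 4 -> HIT, frames=[4,3] (faults so far: 3)
  step 8: ref 2 -> FAULT, evict 3, frames=[4,2] (faults so far: 4)
  step 9: ref 1 -> FAULT, evict 4, frames=[1,2] (faults so far: 5)
  step 10: ref 2 -> HIT, frames=[1,2] (faults so far: 5)
  step 11: ref 2 -> HIT, frames=[1,2] (faults so far: 5)
  step 12: ref 1 -> HIT, frames=[1,2] (faults so far: 5)
  Optimal total faults: 5

Answer: 6 5 5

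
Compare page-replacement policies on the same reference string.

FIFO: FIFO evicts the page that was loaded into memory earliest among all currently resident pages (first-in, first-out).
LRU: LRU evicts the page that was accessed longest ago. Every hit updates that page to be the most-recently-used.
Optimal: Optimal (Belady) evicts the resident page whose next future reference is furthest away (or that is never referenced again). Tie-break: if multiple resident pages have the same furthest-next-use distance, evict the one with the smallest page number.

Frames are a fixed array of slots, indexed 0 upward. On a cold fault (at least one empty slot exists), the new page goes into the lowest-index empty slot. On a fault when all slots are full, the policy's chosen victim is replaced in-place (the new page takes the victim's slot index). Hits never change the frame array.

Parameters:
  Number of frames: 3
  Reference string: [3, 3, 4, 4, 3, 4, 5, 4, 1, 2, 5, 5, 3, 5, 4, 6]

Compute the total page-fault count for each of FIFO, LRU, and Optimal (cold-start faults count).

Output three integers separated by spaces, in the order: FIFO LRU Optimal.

--- FIFO ---
  step 0: ref 3 -> FAULT, frames=[3,-,-] (faults so far: 1)
  step 1: ref 3 -> HIT, frames=[3,-,-] (faults so far: 1)
  step 2: ref 4 -> FAULT, frames=[3,4,-] (faults so far: 2)
  step 3: ref 4 -> HIT, frames=[3,4,-] (faults so far: 2)
  step 4: ref 3 -> HIT, frames=[3,4,-] (faults so far: 2)
  step 5: ref 4 -> HIT, frames=[3,4,-] (faults so far: 2)
  step 6: ref 5 -> FAULT, frames=[3,4,5] (faults so far: 3)
  step 7: ref 4 -> HIT, frames=[3,4,5] (faults so far: 3)
  step 8: ref 1 -> FAULT, evict 3, frames=[1,4,5] (faults so far: 4)
  step 9: ref 2 -> FAULT, evict 4, frames=[1,2,5] (faults so far: 5)
  step 10: ref 5 -> HIT, frames=[1,2,5] (faults so far: 5)
  step 11: ref 5 -> HIT, frames=[1,2,5] (faults so far: 5)
  step 12: ref 3 -> FAULT, evict 5, frames=[1,2,3] (faults so far: 6)
  step 13: ref 5 -> FAULT, evict 1, frames=[5,2,3] (faults so far: 7)
  step 14: ref 4 -> FAULT, evict 2, frames=[5,4,3] (faults so far: 8)
  step 15: ref 6 -> FAULT, evict 3, frames=[5,4,6] (faults so far: 9)
  FIFO total faults: 9
--- LRU ---
  step 0: ref 3 -> FAULT, frames=[3,-,-] (faults so far: 1)
  step 1: ref 3 -> HIT, frames=[3,-,-] (faults so far: 1)
  step 2: ref 4 -> FAULT, frames=[3,4,-] (faults so far: 2)
  step 3: ref 4 -> HIT, frames=[3,4,-] (faults so far: 2)
  step 4: ref 3 -> HIT, frames=[3,4,-] (faults so far: 2)
  step 5: ref 4 -> HIT, frames=[3,4,-] (faults so far: 2)
  step 6: ref 5 -> FAULT, frames=[3,4,5] (faults so far: 3)
  step 7: ref 4 -> HIT, frames=[3,4,5] (faults so far: 3)
  step 8: ref 1 -> FAULT, evict 3, frames=[1,4,5] (faults so far: 4)
  step 9: ref 2 -> FAULT, evict 5, frames=[1,4,2] (faults so far: 5)
  step 10: ref 5 -> FAULT, evict 4, frames=[1,5,2] (faults so far: 6)
  step 11: ref 5 -> HIT, frames=[1,5,2] (faults so far: 6)
  step 12: ref 3 -> FAULT, evict 1, frames=[3,5,2] (faults so far: 7)
  step 13: ref 5 -> HIT, frames=[3,5,2] (faults so far: 7)
  step 14: ref 4 -> FAULT, evict 2, frames=[3,5,4] (faults so far: 8)
  step 15: ref 6 -> FAULT, evict 3, frames=[6,5,4] (faults so far: 9)
  LRU total faults: 9
--- Optimal ---
  step 0: ref 3 -> FAULT, frames=[3,-,-] (faults so far: 1)
  step 1: ref 3 -> HIT, frames=[3,-,-] (faults so far: 1)
  step 2: ref 4 -> FAULT, frames=[3,4,-] (faults so far: 2)
  step 3: ref 4 -> HIT, frames=[3,4,-] (faults so far: 2)
  step 4: ref 3 -> HIT, frames=[3,4,-] (faults so far: 2)
  step 5: ref 4 -> HIT, frames=[3,4,-] (faults so far: 2)
  step 6: ref 5 -> FAULT, frames=[3,4,5] (faults so far: 3)
  step 7: ref 4 -> HIT, frames=[3,4,5] (faults so far: 3)
  step 8: ref 1 -> FAULT, evict 4, frames=[3,1,5] (faults so far: 4)
  step 9: ref 2 -> FAULT, evict 1, frames=[3,2,5] (faults so far: 5)
  step 10: ref 5 -> HIT, frames=[3,2,5] (faults so far: 5)
  step 11: ref 5 -> HIT, frames=[3,2,5] (faults so far: 5)
  step 12: ref 3 -> HIT, frames=[3,2,5] (faults so far: 5)
  step 13: ref 5 -> HIT, frames=[3,2,5] (faults so far: 5)
  step 14: ref 4 -> FAULT, evict 2, frames=[3,4,5] (faults so far: 6)
  step 15: ref 6 -> FAULT, evict 3, frames=[6,4,5] (faults so far: 7)
  Optimal total faults: 7

Answer: 9 9 7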